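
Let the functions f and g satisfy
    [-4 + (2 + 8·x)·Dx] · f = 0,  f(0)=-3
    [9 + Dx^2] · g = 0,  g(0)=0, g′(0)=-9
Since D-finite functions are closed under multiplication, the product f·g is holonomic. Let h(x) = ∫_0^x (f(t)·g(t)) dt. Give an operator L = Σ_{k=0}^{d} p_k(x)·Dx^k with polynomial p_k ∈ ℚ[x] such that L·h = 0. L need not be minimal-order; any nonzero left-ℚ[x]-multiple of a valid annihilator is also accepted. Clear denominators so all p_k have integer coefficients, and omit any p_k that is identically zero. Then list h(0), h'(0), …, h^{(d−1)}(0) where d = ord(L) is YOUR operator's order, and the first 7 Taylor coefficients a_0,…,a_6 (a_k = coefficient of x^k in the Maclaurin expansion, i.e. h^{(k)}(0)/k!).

L = (21 + 72·x + 144·x^2)·Dx + (-4 - 16·x)·Dx^2 + (1 + 8·x + 16·x^2)·Dx^3  (order 3).
h: a_k = 0, 0, 27/2, 18, -189/8, 27/5, -2277/80, …
ICs: h(0) = 0, h′(0) = 0, h′′(0) = 27.

f: a_k = -3, -6, 6, -12, 30, -84, 252, …
g: a_k = 0, -9, 0, 27/2, 0, -243/40, 0, …
f·g: L₀ = L_f ⊗_s L_g, ord ≤ 1·2.
h=∫h₀ ⇒ L = L₀·Dx.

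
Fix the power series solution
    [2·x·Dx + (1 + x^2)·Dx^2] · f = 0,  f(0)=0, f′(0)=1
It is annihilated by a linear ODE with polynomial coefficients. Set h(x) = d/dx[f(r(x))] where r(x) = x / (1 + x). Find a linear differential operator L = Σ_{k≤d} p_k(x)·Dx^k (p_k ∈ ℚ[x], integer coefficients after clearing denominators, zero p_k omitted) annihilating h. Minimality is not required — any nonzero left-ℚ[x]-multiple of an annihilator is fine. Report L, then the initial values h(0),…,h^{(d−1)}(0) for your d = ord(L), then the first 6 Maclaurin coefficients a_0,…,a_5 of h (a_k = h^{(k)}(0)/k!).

L = (2 + 4·x) + (1 + 2·x + 2·x^2)·Dx  (order 1).
h: a_k = 1, -2, 2, 0, -4, 8, …
ICs: h(0) = 1.

f: a_k = 0, 1, 0, -1/3, 0, 1/5, …
Substitute x→r, Dx→(1/r')Dx; clear ⇒ L₀.
h₀' ⇒ L via d/dx closure of L₀.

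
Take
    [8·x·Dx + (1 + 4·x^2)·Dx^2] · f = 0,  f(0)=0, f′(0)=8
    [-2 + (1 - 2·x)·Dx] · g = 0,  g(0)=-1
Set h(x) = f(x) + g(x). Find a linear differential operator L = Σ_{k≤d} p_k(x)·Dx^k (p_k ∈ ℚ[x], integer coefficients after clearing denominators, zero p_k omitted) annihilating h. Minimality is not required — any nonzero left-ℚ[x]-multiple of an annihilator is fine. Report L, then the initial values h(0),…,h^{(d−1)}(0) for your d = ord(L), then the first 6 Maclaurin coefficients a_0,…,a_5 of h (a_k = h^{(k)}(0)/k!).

L = (8 - 64·x - 96·x^2)·Dx + (-8 + 8·x - 32·x^2 - 96·x^3)·Dx^2 + (1 - 16·x^4)·Dx^3  (order 3).
h: a_k = -1, 6, -4, -56/3, -16, -32/5, …
ICs: h(0) = -1, h′(0) = 6, h′′(0) = -8.

f: a_k = 0, 8, 0, -32/3, 0, 128/5, …
g: a_k = -1, -2, -4, -8, -16, -32, …
Sum ⇒ L₀ = lclm(L_f,L_g) in ℚ(x)⟨Dx⟩.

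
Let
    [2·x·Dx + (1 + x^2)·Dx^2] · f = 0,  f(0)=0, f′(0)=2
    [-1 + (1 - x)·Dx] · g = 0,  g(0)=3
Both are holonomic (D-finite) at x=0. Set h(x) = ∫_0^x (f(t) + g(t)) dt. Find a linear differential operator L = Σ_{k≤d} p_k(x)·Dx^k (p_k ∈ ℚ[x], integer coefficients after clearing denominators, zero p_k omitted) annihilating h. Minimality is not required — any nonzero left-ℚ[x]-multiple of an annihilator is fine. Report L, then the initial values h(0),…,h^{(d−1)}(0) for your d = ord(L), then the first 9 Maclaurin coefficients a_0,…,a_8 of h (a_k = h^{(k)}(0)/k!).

L = (2 - 8·x - 6·x^2)·Dx^2 + (-4 + 2·x - 4·x^2 - 6·x^3)·Dx^3 + (1 - x^4)·Dx^4  (order 4).
h: a_k = 0, 3, 5/2, 1, 7/12, 3/5, 17/30, 3/7, 19/56, …
ICs: h(0) = 0, h′(0) = 3, h′′(0) = 5, h′′′(0) = 6.

f: a_k = 0, 2, 0, -2/3, 0, 2/5, 0, -2/7, 0, …
g: a_k = 3, 3, 3, 3, 3, 3, 3, 3, 3, …
L₀ := lclm(L_f,L_g); ord L₀ ≤ 2+1.
Integrate: L := L₀·Dx.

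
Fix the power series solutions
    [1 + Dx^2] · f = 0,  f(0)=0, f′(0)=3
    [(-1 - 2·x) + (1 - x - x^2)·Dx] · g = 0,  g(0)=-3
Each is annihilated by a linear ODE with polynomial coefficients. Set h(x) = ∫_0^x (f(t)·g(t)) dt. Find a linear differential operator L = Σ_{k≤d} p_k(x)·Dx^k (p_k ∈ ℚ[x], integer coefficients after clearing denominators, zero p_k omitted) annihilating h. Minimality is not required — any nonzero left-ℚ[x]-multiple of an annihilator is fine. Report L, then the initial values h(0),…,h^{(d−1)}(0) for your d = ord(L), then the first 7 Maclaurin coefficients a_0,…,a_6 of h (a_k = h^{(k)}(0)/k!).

L = (1 + x + x^2)·Dx + (2 + 4·x)·Dx^2 + (-1 + x + x^2)·Dx^3  (order 3).
h: a_k = 0, 0, -9/2, -3, -33/8, -51/10, -561/80, …
ICs: h(0) = 0, h′(0) = 0, h′′(0) = -9.

f: a_k = 0, 3, 0, -1/2, 0, 1/40, 0, …
g: a_k = -3, -3, -6, -9, -15, -24, -39, …
Product ⇒ symmetric product L₀, ord ≤ 2.
h=∫h₀ ⇒ L = L₀·Dx.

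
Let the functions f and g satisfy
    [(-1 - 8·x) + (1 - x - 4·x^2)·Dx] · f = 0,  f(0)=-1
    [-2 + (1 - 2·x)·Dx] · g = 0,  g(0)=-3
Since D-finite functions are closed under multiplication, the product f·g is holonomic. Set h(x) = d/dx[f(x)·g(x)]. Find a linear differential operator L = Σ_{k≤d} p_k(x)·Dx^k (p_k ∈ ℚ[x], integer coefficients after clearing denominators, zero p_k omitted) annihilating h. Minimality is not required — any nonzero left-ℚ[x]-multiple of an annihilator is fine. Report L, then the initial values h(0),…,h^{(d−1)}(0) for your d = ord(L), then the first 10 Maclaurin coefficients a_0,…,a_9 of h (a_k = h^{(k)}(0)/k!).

f: a_k = -1, -1, -5, -9, -29, -65, -181, -441, -1165, -2929, …
g: a_k = -3, -6, -12, -24, -48, -96, -192, -384, -768, -1536, …
f·g: L₀ = L_f ⊗_s L_g, ord ≤ 1·1.
h=h₀': d/dx-closure on L₀ ⇒ L.
L = (22 - 12·x - 120·x^2 - 256·x^3 + 768·x^4) + (-3 + 5·x + 42·x^2 - 88·x^3 - 80·x^4 + 192·x^5)·Dx  (order 1).
h: a_k = 9, 66, 279, 1092, 3705, 12150, 37611, 113928, 335421, 973050, …
ICs: h(0) = 9.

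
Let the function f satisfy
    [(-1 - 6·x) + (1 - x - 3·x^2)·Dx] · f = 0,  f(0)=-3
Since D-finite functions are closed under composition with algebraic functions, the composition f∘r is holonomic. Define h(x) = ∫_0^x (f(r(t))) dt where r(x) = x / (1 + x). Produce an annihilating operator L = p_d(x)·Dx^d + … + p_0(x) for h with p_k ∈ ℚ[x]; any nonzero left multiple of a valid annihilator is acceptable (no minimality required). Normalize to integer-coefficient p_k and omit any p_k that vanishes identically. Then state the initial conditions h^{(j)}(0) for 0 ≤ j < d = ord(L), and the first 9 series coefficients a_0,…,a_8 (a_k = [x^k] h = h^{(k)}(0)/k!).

L = (1 + 7·x)·Dx + (-1 - 2·x + 2·x^2 + 3·x^3)·Dx^2  (order 2).
h: a_k = 0, -3, -3/2, -3, 0, -27/5, 9/2, -108/7, 189/8, …
ICs: h(0) = 0, h′(0) = -3.

f: a_k = -3, -3, -12, -21, -57, -120, -291, -651, -1524, …
f∘r: x↦r, Dx↦Dx/r' in L_f ⇒ L₀.
Integrate: L := L₀·Dx.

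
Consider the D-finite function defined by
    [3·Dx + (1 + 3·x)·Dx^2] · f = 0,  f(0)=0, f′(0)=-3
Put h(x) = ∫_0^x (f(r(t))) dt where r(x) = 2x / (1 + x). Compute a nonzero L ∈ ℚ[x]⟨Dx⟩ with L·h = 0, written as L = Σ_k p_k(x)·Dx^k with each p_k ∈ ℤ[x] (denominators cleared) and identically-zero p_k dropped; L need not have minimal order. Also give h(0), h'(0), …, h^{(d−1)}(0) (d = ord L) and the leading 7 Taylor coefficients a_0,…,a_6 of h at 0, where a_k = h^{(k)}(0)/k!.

L = (8 + 14·x)·Dx^2 + (1 + 8·x + 7·x^2)·Dx^3  (order 3).
h: a_k = 0, 0, -3, 8, -57/2, 120, -2801/5, …
ICs: h(0) = 0, h′(0) = 0, h′′(0) = -6.

f: a_k = 0, -3, 9/2, -9, 81/4, -243/5, 243/2, …
Substitute x→r, Dx→(1/r')Dx; clear ⇒ L₀.
h=∫h₀ ⇒ L = L₀·Dx.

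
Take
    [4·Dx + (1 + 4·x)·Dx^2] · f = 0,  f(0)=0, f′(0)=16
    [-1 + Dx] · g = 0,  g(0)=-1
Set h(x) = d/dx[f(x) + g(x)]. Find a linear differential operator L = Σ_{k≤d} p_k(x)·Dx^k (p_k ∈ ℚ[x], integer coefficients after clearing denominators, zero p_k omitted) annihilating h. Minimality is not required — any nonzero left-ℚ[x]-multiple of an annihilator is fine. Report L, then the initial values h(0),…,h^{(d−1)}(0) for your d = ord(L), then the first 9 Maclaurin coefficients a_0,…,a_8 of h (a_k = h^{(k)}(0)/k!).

f: a_k = 0, 16, -32, 256/3, -256, 4096/5, -8192/3, 65536/7, -32768, …
g: a_k = -1, -1, -1/2, -1/6, -1/24, -1/120, -1/720, -1/5040, -1/40320, …
L₀ := lclm(L_f,L_g); ord L₀ ≤ 2+1.
Differentiate: ansatz ord ≤ ord L₀ ⇒ L.
L = (-36 - 16·x) + (31 - 8·x - 16·x^2)·Dx + (5 + 24·x + 16·x^2)·Dx^2  (order 2).
h: a_k = 15, -65, 511/2, -6145/6, 98303/24, -1966081/120, 47185919/720, -1321205761/5040, 42278584319/40320, …
ICs: h(0) = 15, h′(0) = -65.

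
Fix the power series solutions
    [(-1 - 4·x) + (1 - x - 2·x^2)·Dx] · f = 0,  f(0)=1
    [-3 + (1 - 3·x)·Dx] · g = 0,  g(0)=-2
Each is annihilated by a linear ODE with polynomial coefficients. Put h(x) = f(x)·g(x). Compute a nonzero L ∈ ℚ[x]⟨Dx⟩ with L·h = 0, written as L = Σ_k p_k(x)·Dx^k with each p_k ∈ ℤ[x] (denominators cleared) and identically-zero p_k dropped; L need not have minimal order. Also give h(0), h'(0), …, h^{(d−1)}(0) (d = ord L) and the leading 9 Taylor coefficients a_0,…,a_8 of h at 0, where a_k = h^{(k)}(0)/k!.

L = (-4 + 2·x + 18·x^2) + (1 - 4·x + x^2 + 6·x^3)·Dx  (order 1).
h: a_k = -2, -8, -30, -100, -322, -1008, -3110, -9500, -28842, …
ICs: h(0) = -2.

f: a_k = 1, 1, 3, 5, 11, 21, 43, 85, 171, …
g: a_k = -2, -6, -18, -54, -162, -486, -1458, -4374, -13122, …
f·g: L₀ = L_f ⊗_s L_g, ord ≤ 1·1.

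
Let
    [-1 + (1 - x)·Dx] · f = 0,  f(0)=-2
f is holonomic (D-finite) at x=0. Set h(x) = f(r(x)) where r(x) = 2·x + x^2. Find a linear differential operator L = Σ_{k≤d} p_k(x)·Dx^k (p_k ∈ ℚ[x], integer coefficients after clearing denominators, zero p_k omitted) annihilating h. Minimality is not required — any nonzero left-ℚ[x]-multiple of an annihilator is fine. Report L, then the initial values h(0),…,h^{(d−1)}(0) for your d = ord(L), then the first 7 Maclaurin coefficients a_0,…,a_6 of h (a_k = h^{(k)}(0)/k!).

L = (2 + 2·x) + (-1 + 2·x + x^2)·Dx  (order 1).
h: a_k = -2, -4, -10, -24, -58, -140, -338, …
ICs: h(0) = -2.

f: a_k = -2, -2, -2, -2, -2, -2, -2, …
Change of var in L_f (x↦r) gives L₀.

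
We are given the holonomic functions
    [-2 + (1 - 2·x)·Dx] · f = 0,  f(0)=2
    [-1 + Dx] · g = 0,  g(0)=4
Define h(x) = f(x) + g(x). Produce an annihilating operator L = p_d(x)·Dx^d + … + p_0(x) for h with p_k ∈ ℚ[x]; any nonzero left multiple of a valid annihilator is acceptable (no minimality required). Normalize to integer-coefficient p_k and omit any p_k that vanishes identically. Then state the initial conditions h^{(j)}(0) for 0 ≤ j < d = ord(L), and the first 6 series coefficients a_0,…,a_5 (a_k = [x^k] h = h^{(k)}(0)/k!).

f: a_k = 2, 4, 8, 16, 32, 64, …
g: a_k = 4, 4, 2, 2/3, 1/6, 1/30, …
Sum ⇒ L₀ = lclm(L_f,L_g) in ℚ(x)⟨Dx⟩.
L = (-6 - 4·x) + (7 + 4·x - 4·x^2)·Dx + (-1 + 4·x^2)·Dx^2  (order 2).
h: a_k = 6, 8, 10, 50/3, 193/6, 1921/30, …
ICs: h(0) = 6, h′(0) = 8.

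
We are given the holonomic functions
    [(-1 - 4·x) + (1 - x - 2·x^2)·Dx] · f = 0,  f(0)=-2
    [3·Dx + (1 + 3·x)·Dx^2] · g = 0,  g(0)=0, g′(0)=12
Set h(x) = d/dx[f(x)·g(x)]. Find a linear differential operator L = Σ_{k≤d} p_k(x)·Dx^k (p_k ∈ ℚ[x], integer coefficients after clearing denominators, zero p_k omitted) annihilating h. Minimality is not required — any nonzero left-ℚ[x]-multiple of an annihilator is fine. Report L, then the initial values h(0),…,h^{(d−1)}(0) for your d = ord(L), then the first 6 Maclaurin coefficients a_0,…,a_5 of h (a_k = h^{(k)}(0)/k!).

L = (192 + 756·x + 1296·x^2) + (3 + 165·x + 864·x^2 + 1008·x^3)·Dx + (-7 - 38·x - 13·x^2 + 162·x^3 + 144·x^4)·Dx^2  (order 2).
h: a_k = -24, 24, -324, 312, -2634, 18036/5, …
ICs: h(0) = -24, h′(0) = 24.

f: a_k = -2, -2, -6, -10, -22, -42, …
g: a_k = 0, 12, -18, 36, -81, 972/5, …
Product ⇒ symmetric product L₀, ord ≤ 2.
Derive L from L₀ (diff closure).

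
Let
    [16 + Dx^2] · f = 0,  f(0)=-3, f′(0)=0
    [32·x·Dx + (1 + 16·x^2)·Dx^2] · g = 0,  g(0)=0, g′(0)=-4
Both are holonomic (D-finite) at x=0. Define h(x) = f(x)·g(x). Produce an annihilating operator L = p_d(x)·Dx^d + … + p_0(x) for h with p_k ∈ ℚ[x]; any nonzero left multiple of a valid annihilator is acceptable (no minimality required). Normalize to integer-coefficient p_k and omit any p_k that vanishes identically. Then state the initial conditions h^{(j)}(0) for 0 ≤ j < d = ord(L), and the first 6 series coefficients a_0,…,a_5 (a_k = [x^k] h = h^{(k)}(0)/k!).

f: a_k = -3, 0, 24, 0, -32, 0, …
g: a_k = 0, -4, 0, 64/3, 0, -1024/5, …
f·g: L₀ = L_f ⊗_s L_g, ord ≤ 2·2.
L = (1280 + 53248·x^2 + 360448·x^4 + 2097152·x^6 + 8388608·x^8) + (1536·x + 40960·x^3 + 393216·x^5 + 2097152·x^7)·Dx + (96 + 4096·x^2 + 36864·x^4 + 262144·x^6 + 1048576·x^8)·Dx^2 + (96·x + 2560·x^3 + 24576·x^5 + 131072·x^7)·Dx^3 + (1 + 48·x^2 + 896·x^4 + 8192·x^6 + 32768·x^8)·Dx^4  (order 4).
h: a_k = 0, 12, 0, -160, 0, 6272/5, …
ICs: h(0) = 0, h′(0) = 12, h′′(0) = 0, h′′′(0) = -960.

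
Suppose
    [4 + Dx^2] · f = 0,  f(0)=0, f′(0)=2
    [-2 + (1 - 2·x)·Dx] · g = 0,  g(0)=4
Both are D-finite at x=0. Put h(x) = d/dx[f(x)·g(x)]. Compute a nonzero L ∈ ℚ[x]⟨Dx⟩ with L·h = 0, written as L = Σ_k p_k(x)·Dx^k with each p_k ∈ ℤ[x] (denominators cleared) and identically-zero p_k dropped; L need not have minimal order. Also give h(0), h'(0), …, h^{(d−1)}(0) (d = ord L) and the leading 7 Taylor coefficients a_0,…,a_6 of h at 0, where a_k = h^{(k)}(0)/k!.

L = (-4 - 16·x + 16·x^2) + (-4 + 8·x)·Dx + (1 - 4·x + 4·x^2)·Dx^2  (order 2).
h: a_k = 8, 32, 80, 640/3, 1616/3, 6464/5, 135712/45, …
ICs: h(0) = 8, h′(0) = 32.

f: a_k = 0, 2, 0, -4/3, 0, 4/15, 0, …
g: a_k = 4, 8, 16, 32, 64, 128, 256, …
Sym-product of L_f,L_g gives L₀ (≤ ord 2).
Derive L from L₀ (diff closure).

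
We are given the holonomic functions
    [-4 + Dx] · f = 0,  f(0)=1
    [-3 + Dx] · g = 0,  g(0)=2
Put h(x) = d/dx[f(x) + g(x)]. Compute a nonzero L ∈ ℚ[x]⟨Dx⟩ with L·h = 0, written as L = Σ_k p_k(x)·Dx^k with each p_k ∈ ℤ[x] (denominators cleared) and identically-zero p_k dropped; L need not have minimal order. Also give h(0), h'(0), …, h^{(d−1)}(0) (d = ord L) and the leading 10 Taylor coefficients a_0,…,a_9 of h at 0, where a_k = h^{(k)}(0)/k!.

L = 12 - 7·Dx + Dx^2  (order 2).
h: a_k = 10, 34, 59, 209/3, 755/12, 2777/60, 10379/360, 39329/2520, 30151/4032, 583337/181440, …
ICs: h(0) = 10, h′(0) = 34.

f: a_k = 1, 4, 8, 32/3, 32/3, 128/15, 256/45, 1024/315, 512/315, 2048/2835, …
g: a_k = 2, 6, 9, 9, 27/4, 81/20, 81/40, 243/280, 729/2240, 243/2240, …
Sum ⇒ L₀ = lclm(L_f,L_g) in ℚ(x)⟨Dx⟩.
Differentiate: ansatz ord ≤ ord L₀ ⇒ L.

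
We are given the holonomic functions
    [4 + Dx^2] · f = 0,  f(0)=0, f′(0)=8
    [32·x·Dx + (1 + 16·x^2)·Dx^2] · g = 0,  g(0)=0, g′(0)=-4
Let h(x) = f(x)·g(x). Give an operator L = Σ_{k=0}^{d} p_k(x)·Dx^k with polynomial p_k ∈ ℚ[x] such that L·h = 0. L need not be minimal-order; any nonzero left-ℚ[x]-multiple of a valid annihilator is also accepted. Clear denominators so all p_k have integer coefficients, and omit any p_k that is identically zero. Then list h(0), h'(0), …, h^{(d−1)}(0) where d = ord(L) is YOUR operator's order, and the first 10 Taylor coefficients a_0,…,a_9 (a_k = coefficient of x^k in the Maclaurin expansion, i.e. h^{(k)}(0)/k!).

f: a_k = 0, 8, 0, -16/3, 0, 16/15, 0, -32/315, 0, 16/2835, …
g: a_k = 0, -4, 0, 64/3, 0, -1024/5, 0, 16384/7, 0, -262144/9, …
L₀ := L_f ⊗_s L_g (sym. prod.), ord ≤ 4.
L = (1360 + 60416·x^2 + 106496·x^4 + 262144·x^6 + 1048576·x^8) + (2304·x + 45056·x^3 + 196608·x^5 + 1048576·x^7)·Dx + (360 + 15872·x^2 + 36864·x^4 + 131072·x^6 + 524288·x^8)·Dx^2 + (576·x + 11264·x^3 + 49152·x^5 + 262144·x^7)·Dx^3 + (5 + 192·x^2 + 2560·x^4 + 16384·x^6 + 65536·x^8)·Dx^4  (order 4).
h: a_k = 0, 0, -32, 0, 192, 0, -15808/9, 0, 19840, 0, …
ICs: h(0) = 0, h′(0) = 0, h′′(0) = -64, h′′′(0) = 0.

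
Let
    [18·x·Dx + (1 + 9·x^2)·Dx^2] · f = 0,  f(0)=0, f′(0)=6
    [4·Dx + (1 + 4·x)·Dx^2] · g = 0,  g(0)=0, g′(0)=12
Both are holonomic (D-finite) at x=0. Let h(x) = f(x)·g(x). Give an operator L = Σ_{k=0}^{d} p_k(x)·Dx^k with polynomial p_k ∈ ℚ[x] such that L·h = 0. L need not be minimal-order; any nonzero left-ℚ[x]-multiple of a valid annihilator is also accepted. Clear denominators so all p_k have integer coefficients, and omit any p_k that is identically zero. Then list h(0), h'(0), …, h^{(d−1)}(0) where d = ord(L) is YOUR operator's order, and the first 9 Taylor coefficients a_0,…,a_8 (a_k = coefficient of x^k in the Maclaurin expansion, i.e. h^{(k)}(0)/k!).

f: a_k = 0, 6, 0, -18, 0, 486/5, 0, -4374/7, 0, …
g: a_k = 0, 12, -24, 64, -192, 3072/5, -2048, 49152/7, -24576, …
Sym-product of L_f,L_g gives L₀ (≤ ord 4).
L = (2448 + 17280·x + 76464·x^2 + 518400·x^3 + 1399680·x^4 + 2426112·x^5 + 1679616·x^7)·Dx + (452 + 10800·x + 98028·x^2 + 491184·x^3 + 1840320·x^4 + 4339008·x^5 + 6531840·x^6 + 1259712·x^7 + 5878656·x^8)·Dx^2 + (136 + 1912·x + 18576·x^2 + 103608·x^3 + 389448·x^4 + 1100304·x^5 + 2239488·x^6 + 3277584·x^7 + 1259712·x^8 + 3359232·x^9)·Dx^3 + (13 + 176·x + 1234·x^2 + 6048·x^3 + 22833·x^4 + 68688·x^5 + 154224·x^6 + 279936·x^7 + 399492·x^8 + 209952·x^9 + 419904·x^10)·Dx^4  (order 4).
h: a_k = 0, 0, 72, -144, 168, -720, 18504/5, -55824/5, 148968/5, …
ICs: h(0) = 0, h′(0) = 0, h′′(0) = 144, h′′′(0) = -864.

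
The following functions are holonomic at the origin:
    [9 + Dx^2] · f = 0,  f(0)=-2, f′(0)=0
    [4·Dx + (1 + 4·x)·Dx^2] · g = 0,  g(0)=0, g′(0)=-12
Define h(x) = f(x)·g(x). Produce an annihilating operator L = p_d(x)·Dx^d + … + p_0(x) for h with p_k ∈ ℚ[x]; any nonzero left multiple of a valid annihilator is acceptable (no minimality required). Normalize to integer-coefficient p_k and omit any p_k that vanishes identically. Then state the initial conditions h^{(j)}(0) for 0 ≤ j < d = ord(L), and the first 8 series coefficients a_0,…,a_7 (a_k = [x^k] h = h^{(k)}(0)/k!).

L = (-2043 - 1296·x + 44064·x^2 + 186624·x^3 + 186624·x^4) + (72 + 5472·x + 31104·x^2 + 41472·x^3)·Dx + (-182 + 864·x + 12096·x^2 + 41472·x^3 + 41472·x^4)·Dx^2 + (8 + 608·x + 3456·x^2 + 4608·x^3)·Dx^3 + (5 + 112·x + 800·x^2 + 2304·x^3 + 2304·x^4)·Dx^4  (order 4).
h: a_k = 0, 24, -48, 20, -168, 3669/5, -2530, 624507/70, …
ICs: h(0) = 0, h′(0) = 24, h′′(0) = -96, h′′′(0) = 120.

f: a_k = -2, 0, 9, 0, -27/4, 0, 81/40, 0, …
g: a_k = 0, -12, 24, -64, 192, -3072/5, 2048, -49152/7, …
Product ⇒ symmetric product L₀, ord ≤ 4.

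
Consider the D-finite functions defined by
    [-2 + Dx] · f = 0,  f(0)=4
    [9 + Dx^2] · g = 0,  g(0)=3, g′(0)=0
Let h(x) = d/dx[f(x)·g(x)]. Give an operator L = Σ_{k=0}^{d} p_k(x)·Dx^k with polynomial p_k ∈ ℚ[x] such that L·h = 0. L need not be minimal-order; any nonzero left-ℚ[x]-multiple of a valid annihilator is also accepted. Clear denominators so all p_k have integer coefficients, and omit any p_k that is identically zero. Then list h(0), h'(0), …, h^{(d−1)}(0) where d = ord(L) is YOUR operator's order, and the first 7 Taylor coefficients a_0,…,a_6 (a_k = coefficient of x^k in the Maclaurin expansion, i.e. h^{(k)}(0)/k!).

L = 13 - 4·Dx + Dx^2  (order 2).
h: a_k = 24, -60, -276, -238, 61, 407/2, 3277/30, …
ICs: h(0) = 24, h′(0) = -60.

f: a_k = 4, 8, 8, 16/3, 8/3, 16/15, 16/45, …
g: a_k = 3, 0, -27/2, 0, 81/8, 0, -243/80, …
h₀=f·g: eliminate ⇒ L₀, order ≤ 1·2.
h₀' ⇒ L via d/dx closure of L₀.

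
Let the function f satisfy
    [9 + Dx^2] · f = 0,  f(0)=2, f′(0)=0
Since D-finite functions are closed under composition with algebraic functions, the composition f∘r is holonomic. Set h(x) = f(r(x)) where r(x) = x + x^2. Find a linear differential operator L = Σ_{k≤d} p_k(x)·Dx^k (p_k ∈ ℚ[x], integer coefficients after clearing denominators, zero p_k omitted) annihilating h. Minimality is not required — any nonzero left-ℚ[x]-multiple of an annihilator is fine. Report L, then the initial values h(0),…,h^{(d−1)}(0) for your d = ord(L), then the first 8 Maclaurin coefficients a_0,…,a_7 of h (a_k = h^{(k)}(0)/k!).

L = (9 + 54·x + 108·x^2 + 72·x^3) - 2·Dx + (1 + 2·x)·Dx^2  (order 2).
h: a_k = 2, 0, -9, -18, -9/4, 27, 1539/40, 297/20, …
ICs: h(0) = 2, h′(0) = 0.

f: a_k = 2, 0, -9, 0, 27/4, 0, -81/40, 0, …
Change of var in L_f (x↦r) gives L₀.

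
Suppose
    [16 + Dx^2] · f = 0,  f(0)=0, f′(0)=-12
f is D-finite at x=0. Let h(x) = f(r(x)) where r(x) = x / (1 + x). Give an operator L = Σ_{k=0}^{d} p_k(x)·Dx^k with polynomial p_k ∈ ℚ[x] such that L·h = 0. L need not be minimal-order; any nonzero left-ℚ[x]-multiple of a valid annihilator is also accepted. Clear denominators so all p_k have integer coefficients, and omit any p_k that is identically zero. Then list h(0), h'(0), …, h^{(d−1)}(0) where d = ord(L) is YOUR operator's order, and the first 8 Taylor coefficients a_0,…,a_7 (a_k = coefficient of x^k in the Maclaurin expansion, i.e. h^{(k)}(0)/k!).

L = 16 + (2 + 6·x + 6·x^2 + 2·x^3)·Dx + (1 + 4·x + 6·x^2 + 4·x^3 + x^4)·Dx^2  (order 2).
h: a_k = 0, -12, 12, 20, -84, 772/5, -180, 9844/105, …
ICs: h(0) = 0, h′(0) = -12.

f: a_k = 0, -12, 0, 32, 0, -128/5, 0, 1024/105, …
f∘r: x↦r, Dx↦Dx/r' in L_f ⇒ L₀.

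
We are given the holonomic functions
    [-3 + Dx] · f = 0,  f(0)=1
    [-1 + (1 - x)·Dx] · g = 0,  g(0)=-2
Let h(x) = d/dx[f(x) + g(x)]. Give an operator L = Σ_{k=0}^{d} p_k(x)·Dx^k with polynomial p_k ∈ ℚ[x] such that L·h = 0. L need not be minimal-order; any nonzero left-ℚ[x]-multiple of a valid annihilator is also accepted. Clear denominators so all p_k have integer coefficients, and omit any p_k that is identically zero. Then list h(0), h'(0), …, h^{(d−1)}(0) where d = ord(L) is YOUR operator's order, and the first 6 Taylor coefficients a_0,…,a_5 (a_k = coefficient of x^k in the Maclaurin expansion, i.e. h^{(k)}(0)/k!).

L = 18·x + (3 - 18·x + 9·x^2)·Dx + (-1 + 4·x - 3·x^2)·Dx^2  (order 2).
h: a_k = 1, 5, 15/2, 11/2, 1/8, -237/40, …
ICs: h(0) = 1, h′(0) = 5.

f: a_k = 1, 3, 9/2, 9/2, 27/8, 81/40, …
g: a_k = -2, -2, -2, -2, -2, -2, …
Sum ⇒ L₀ = lclm(L_f,L_g) in ℚ(x)⟨Dx⟩.
h=h₀': d/dx-closure on L₀ ⇒ L.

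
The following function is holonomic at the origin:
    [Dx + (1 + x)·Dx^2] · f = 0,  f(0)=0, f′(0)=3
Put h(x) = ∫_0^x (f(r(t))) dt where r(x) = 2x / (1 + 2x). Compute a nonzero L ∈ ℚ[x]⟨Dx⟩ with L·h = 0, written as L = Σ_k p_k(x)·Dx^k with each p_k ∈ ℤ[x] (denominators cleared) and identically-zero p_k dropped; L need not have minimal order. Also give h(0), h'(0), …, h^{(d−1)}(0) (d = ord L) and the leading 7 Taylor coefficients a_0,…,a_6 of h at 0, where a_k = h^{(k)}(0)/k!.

L = (6 + 16·x)·Dx^2 + (1 + 6·x + 8·x^2)·Dx^3  (order 3).
h: a_k = 0, 0, 3, -6, 14, -36, 496/5, …
ICs: h(0) = 0, h′(0) = 0, h′′(0) = 6.

f: a_k = 0, 3, -3/2, 1, -3/4, 3/5, -1/2, …
Substitute x→r, Dx→(1/r')Dx; clear ⇒ L₀.
h=∫₀ˣh₀: take L = L₀·Dx.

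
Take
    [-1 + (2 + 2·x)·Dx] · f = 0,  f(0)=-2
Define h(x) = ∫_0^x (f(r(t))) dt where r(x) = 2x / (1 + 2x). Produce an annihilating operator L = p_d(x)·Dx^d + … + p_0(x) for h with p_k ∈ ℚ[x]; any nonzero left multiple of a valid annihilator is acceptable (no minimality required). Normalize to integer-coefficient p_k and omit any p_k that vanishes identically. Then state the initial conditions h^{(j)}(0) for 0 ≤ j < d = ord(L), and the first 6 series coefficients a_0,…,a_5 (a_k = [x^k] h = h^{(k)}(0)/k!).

L = -Dx + (1 + 6·x + 8·x^2)·Dx^2  (order 2).
h: a_k = 0, -2, -1, 5/3, -13/4, 141/20, …
ICs: h(0) = 0, h′(0) = -2.

f: a_k = -2, -1, 1/4, -1/8, 5/64, -7/128, …
h₀=f(r): pull back L_f along r ⇒ L₀.
∫: right-multiply L₀ by Dx.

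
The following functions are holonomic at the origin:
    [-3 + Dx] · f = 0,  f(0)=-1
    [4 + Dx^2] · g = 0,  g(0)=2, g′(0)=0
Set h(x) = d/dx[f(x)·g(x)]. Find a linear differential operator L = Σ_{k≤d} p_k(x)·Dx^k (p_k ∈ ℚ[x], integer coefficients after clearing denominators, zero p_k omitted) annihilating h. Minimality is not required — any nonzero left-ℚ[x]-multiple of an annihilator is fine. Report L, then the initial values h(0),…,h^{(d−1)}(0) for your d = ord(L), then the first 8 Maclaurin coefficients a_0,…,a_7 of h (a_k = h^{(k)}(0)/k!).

L = 13 - 6·Dx + Dx^2  (order 2).
h: a_k = -6, -10, 9, 119/3, 199/4, 407/12, 1483/120, 239/2520, …
ICs: h(0) = -6, h′(0) = -10.

f: a_k = -1, -3, -9/2, -9/2, -27/8, -81/40, -81/80, -243/560, …
g: a_k = 2, 0, -4, 0, 4/3, 0, -8/45, 0, …
h₀=f·g: eliminate ⇒ L₀, order ≤ 1·2.
Derive L from L₀ (diff closure).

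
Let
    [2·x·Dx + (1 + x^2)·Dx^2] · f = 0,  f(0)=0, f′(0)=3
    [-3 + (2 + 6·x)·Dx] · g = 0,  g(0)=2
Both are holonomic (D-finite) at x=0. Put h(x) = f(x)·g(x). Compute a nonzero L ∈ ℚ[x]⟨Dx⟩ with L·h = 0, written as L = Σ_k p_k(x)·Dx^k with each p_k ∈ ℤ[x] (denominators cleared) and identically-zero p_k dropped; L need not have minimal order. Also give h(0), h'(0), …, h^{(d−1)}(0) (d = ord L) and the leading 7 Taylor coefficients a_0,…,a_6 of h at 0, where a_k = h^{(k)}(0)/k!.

L = (27 - 12·x - 9·x^2) + (-12 - 28·x + 36·x^2 + 36·x^3)·Dx + (4 + 24·x + 40·x^2 + 24·x^3 + 36·x^4)·Dx^2  (order 2).
h: a_k = 0, 6, 9, -35/4, 57/8, -4971/320, 24507/640, …
ICs: h(0) = 0, h′(0) = 6.

f: a_k = 0, 3, 0, -1, 0, 3/5, 0, …
g: a_k = 2, 3, -9/4, 27/8, -405/64, 1701/128, -15309/512, …
Sym-product of L_f,L_g gives L₀ (≤ ord 2).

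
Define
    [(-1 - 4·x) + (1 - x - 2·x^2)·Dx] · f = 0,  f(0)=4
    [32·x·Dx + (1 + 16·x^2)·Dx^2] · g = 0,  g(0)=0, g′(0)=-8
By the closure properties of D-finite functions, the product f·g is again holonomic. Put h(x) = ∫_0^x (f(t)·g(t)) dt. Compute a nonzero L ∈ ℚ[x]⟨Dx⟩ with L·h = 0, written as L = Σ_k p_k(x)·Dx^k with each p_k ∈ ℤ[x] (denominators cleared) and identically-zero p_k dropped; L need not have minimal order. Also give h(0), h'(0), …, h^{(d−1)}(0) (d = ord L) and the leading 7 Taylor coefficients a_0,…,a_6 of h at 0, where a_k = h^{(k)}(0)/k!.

f: a_k = 4, 4, 12, 20, 44, 84, 172, …
g: a_k = 0, -8, 0, 128/3, 0, -2048/5, 0, …
h₀=f·g: eliminate ⇒ L₀, order ≤ 1·2.
Integrate: L := L₀·Dx.
L = (4 + 32·x + 192·x^2)·Dx + (2 - 24·x + 64·x^2 + 192·x^3)·Dx^2 + (-1 + x - 14·x^2 + 16·x^3 + 32·x^4)·Dx^3  (order 3).
h: a_k = 0, 0, -16, -32/3, 56/3, 32/15, -1232/5, …
ICs: h(0) = 0, h′(0) = 0, h′′(0) = -32.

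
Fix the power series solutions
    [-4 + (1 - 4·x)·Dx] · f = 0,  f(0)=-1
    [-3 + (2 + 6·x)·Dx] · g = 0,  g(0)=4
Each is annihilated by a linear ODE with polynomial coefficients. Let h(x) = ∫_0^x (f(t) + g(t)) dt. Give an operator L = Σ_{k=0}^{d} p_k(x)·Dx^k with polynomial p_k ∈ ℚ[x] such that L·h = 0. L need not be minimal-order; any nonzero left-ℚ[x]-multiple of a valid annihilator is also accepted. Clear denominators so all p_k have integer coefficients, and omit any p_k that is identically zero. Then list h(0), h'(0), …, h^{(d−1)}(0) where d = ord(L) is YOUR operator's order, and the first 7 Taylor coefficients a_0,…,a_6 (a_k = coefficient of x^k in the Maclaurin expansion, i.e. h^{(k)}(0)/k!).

L = (-228 - 432·x)·Dx + (137 + 696·x + 1296·x^2)·Dx^2 + (-10 - 62·x + 192·x^2 + 864·x^3)·Dx^3  (order 3).
h: a_k = 0, 3, 1, -41/6, -229/16, -8597/160, -63835/384, …
ICs: h(0) = 0, h′(0) = 3, h′′(0) = 2.

f: a_k = -1, -4, -16, -64, -256, -1024, -4096, …
g: a_k = 4, 6, -9/2, 27/4, -405/32, 1701/64, -15309/256, …
h₀=f+g: left-lcm gives L₀, ord ≤ 2.
h=∫₀ˣh₀: take L = L₀·Dx.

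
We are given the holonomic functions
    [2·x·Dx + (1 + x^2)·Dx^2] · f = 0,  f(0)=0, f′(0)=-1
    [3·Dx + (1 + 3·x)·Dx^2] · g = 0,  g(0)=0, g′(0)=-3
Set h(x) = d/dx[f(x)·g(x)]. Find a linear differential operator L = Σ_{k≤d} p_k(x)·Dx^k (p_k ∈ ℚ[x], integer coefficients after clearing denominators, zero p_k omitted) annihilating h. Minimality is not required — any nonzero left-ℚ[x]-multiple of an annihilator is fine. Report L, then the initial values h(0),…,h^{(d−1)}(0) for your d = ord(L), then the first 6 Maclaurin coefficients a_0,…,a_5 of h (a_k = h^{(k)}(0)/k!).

f: a_k = 0, -1, 0, 1/3, 0, -1/5, …
g: a_k = 0, -3, 9/2, -9, 81/4, -243/5, …
f·g: L₀ = L_f ⊗_s L_g, ord ≤ 2·2.
h₀' ⇒ L via d/dx closure of L₀.
L = (264 + 1260·x + 1008·x^2 + 3420·x^3 + 3240·x^4 + 4212·x^5 + 324·x^7) + (178 + 660·x + 3828·x^2 + 7308·x^3 + 12960·x^4 + 10044·x^5 + 11340·x^6 + 324·x^7 + 1134·x^8)·Dx + (132 + 608·x + 1728·x^2 + 4568·x^3 + 6456·x^4 + 8856·x^5 + 5184·x^6 + 5544·x^7 + 324·x^8 + 648·x^9)·Dx^2 + (13 + 102·x + 341·x^2 + 744·x^3 + 1138·x^4 + 1236·x^5 + 1386·x^6 + 648·x^7 + 657·x^8 + 54·x^9 + 81·x^10)·Dx^3  (order 3).
h: a_k = 0, 6, -27/2, 32, -375/4, 1386/5, …
ICs: h(0) = 0, h′(0) = 6, h′′(0) = -27.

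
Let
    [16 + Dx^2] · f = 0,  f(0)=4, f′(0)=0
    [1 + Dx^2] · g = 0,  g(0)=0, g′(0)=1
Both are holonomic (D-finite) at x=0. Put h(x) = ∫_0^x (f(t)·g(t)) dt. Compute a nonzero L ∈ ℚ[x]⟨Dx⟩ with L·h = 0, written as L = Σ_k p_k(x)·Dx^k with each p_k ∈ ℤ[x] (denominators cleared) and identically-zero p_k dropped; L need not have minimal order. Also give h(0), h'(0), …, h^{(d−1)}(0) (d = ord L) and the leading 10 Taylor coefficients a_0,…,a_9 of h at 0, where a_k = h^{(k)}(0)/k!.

f: a_k = 4, 0, -32, 0, 128/3, 0, -1024/45, 0, 2048/315, 0, …
g: a_k = 0, 1, 0, -1/6, 0, 1/120, 0, -1/5040, 0, 1/362880, …
Product ⇒ symmetric product L₀, ord ≤ 4.
h=∫h₀ ⇒ L = L₀·Dx.
L = 225·Dx + 34·Dx^3 + Dx^5  (order 5).
h: a_k = 0, 0, 2, 0, -49/6, 0, 1441/180, 0, -37969/10080, 0, …
ICs: h(0) = 0, h′(0) = 0, h′′(0) = 4, h′′′(0) = 0, h′′′′(0) = -196.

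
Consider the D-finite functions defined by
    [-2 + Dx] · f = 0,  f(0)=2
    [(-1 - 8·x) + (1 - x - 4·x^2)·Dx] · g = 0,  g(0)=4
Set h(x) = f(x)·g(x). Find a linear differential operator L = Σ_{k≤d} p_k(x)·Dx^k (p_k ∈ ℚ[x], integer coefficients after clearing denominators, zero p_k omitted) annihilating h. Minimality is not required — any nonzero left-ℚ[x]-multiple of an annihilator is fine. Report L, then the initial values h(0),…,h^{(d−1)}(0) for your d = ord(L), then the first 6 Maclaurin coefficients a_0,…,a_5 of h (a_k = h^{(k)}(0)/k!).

L = (3 + 6·x - 8·x^2) + (-1 + x + 4·x^2)·Dx  (order 1).
h: a_k = 8, 24, 72, 536/3, 472, 5944/5, …
ICs: h(0) = 8.

f: a_k = 2, 4, 4, 8/3, 4/3, 8/15, …
g: a_k = 4, 4, 20, 36, 116, 260, …
L₀ := L_f ⊗_s L_g (sym. prod.), ord ≤ 1.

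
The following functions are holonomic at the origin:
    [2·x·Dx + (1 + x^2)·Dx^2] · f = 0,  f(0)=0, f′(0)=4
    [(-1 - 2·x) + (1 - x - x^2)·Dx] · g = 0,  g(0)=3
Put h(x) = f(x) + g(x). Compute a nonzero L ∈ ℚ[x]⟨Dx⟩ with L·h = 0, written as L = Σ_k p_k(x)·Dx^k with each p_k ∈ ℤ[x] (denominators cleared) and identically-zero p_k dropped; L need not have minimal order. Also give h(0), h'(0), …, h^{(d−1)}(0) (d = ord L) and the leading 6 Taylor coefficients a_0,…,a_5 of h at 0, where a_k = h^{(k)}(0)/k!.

L = (4 - 16·x - 64·x^2 - 72·x^3 - 66·x^4 - 6·x^6)·Dx + (-10 - 24·x - 28·x^2 - 60·x^3 - 65·x^4 - 50·x^5 - 3·x^6 - 6·x^7)·Dx^2 + (2 + 2·x + 2·x^2 - 8·x^3 - 5·x^4 - 11·x^5 - 6·x^6 - x^7 - x^8)·Dx^3  (order 3).
h: a_k = 3, 7, 6, 23/3, 15, 124/5, …
ICs: h(0) = 3, h′(0) = 7, h′′(0) = 12.

f: a_k = 0, 4, 0, -4/3, 0, 4/5, …
g: a_k = 3, 3, 6, 9, 15, 24, …
Sum ⇒ L₀ = lclm(L_f,L_g) in ℚ(x)⟨Dx⟩.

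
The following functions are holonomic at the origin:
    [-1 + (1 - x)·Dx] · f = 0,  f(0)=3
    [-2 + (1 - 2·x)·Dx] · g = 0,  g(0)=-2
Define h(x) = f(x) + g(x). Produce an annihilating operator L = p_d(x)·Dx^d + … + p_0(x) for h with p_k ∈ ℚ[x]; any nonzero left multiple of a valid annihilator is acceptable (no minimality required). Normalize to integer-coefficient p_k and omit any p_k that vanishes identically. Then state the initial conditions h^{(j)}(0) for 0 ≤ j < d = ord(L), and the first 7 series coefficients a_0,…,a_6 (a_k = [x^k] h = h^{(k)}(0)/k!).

f: a_k = 3, 3, 3, 3, 3, 3, 3, …
g: a_k = -2, -4, -8, -16, -32, -64, -128, …
Sum ⇒ L₀ = lclm(L_f,L_g) in ℚ(x)⟨Dx⟩.
L = -4 + (6 - 8·x)·Dx + (-1 + 3·x - 2·x^2)·Dx^2  (order 2).
h: a_k = 1, -1, -5, -13, -29, -61, -125, …
ICs: h(0) = 1, h′(0) = -1.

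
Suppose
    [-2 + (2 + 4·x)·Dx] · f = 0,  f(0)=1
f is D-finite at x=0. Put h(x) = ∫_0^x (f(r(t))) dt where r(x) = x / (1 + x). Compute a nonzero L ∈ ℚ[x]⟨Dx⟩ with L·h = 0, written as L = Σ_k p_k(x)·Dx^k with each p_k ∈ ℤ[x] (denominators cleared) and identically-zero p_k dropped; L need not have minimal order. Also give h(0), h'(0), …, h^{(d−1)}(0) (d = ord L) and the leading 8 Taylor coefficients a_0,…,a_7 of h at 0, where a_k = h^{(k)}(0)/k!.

f: a_k = 1, 1, -1/2, 1/2, -5/8, 7/8, -21/16, 33/16, …
Change of var in L_f (x↦r) gives L₀.
Integrate: L := L₀·Dx.
L = -Dx + (1 + 4·x + 3·x^2)·Dx^2  (order 2).
h: a_k = 0, 1, 1/2, -1/2, 5/8, -37/40, 25/16, -327/112, …
ICs: h(0) = 0, h′(0) = 1.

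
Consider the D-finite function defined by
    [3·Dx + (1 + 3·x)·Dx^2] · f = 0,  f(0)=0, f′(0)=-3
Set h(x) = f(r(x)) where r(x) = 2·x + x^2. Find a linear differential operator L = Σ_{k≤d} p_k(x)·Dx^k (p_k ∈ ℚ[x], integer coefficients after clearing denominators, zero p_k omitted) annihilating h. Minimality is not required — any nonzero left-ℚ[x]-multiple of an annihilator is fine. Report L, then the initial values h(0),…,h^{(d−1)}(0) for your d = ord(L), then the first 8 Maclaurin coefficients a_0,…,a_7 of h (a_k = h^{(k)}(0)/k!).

f: a_k = 0, -3, 9/2, -9, 81/4, -243/5, 243/2, -2187/7, …
Substitute x→r, Dx→(1/r')Dx; clear ⇒ L₀.
L = (5 + 6·x + 3·x^2)·Dx + (1 + 7·x + 9·x^2 + 3·x^3)·Dx^2  (order 2).
h: a_k = 0, -6, 15, -54, 441/2, -4806/5, 4365, -142722/7, …
ICs: h(0) = 0, h′(0) = -6.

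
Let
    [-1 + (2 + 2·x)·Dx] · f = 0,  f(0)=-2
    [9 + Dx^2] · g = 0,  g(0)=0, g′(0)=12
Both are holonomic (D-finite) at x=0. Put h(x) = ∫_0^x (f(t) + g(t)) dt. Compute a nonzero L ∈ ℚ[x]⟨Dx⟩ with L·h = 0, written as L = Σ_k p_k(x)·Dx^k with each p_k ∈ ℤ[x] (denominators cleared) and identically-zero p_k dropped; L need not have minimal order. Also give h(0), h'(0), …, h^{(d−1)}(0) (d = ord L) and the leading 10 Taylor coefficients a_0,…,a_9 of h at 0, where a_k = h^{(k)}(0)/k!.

f: a_k = -2, -1, 1/4, -1/8, 5/64, -7/128, 21/512, -33/1024, 429/16384, -715/32768, …
g: a_k = 0, 12, 0, -18, 0, 81/10, 0, -243/140, 0, 243/1120, …
h₀=f+g: left-lcm gives L₀, ord ≤ 3.
h=∫h₀ ⇒ L = L₀·Dx.
L = (-351 - 648·x - 324·x^2)·Dx + (630 + 1926·x + 1944·x^2 + 648·x^3)·Dx^2 + (-39 - 72·x - 36·x^2)·Dx^3 + (70 + 214·x + 216·x^2 + 72·x^3)·Dx^4  (order 4).
h: a_k = 0, -2, 11/2, 1/12, -145/32, 1/64, 5149/3840, 3/512, -63363/286720, 143/49152, …
ICs: h(0) = 0, h′(0) = -2, h′′(0) = 11, h′′′(0) = 1/2.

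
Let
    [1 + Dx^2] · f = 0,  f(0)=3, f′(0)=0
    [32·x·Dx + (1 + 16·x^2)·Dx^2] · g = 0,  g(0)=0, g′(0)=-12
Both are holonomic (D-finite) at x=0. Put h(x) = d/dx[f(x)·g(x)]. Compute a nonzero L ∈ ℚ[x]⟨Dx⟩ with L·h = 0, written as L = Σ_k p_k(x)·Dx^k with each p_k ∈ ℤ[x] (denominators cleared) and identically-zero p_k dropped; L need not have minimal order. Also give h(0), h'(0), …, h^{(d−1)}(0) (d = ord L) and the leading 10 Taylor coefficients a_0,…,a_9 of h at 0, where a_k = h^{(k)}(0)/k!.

L = (209105 + 6893664·x^2 + 261353216·x^4 + 52248576·x^6 - 2162688·x^8 - 60817408·x^10 + 16777216·x^12) + (108608·x + 9933824·x^3 + 133857280·x^5 + 44564480·x^7 + 20971520·x^9 + 67108864·x^11)·Dx + (210210 + 6980800·x^2 + 263314944·x^4 + 66224128·x^6 + 4063232·x^8 - 54525952·x^10 + 33554432·x^12)·Dx^2 + (108608·x + 9933824·x^3 + 133857280·x^5 + 44564480·x^7 + 20971520·x^9 + 67108864·x^11)·Dx^3 + (1105 + 87136·x^2 + 1961728·x^4 + 13975552·x^6 + 6225920·x^8 + 6291456·x^10 + 16777216·x^12)·Dx^4  (order 4).
h: a_k = -36, 0, 630, 0, -19407/2, 0, 3079271/20, 0, -2749356681/1120, 0, …
ICs: h(0) = -36, h′(0) = 0, h′′(0) = 1260, h′′′(0) = 0.

f: a_k = 3, 0, -3/2, 0, 1/8, 0, -1/240, 0, 1/13440, 0, …
g: a_k = 0, -12, 0, 64, 0, -3072/5, 0, 49152/7, 0, -262144/3, …
Product ⇒ symmetric product L₀, ord ≤ 4.
h=h₀': d/dx-closure on L₀ ⇒ L.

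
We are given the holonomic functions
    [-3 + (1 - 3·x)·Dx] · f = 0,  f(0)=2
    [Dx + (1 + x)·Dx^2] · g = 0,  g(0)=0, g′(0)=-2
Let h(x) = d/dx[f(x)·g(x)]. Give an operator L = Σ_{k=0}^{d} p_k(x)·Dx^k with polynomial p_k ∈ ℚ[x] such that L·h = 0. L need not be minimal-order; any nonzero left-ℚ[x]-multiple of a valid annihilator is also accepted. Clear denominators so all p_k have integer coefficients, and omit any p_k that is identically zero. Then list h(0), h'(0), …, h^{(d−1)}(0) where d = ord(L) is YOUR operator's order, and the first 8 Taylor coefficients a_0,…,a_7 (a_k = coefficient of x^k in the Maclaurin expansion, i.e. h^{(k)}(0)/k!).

L = 12 + (7 + 15·x)·Dx + (-1 + 2·x + 3·x^2)·Dx^2  (order 2).
h: a_k = -4, -20, -94, -372, -1399, -25162/5, -88087/5, -2113948/35, …
ICs: h(0) = -4, h′(0) = -20.

f: a_k = 2, 6, 18, 54, 162, 486, 1458, 4374, …
g: a_k = 0, -2, 1, -2/3, 1/2, -2/5, 1/3, -2/7, …
f·g: L₀ = L_f ⊗_s L_g, ord ≤ 1·2.
h₀' ⇒ L via d/dx closure of L₀.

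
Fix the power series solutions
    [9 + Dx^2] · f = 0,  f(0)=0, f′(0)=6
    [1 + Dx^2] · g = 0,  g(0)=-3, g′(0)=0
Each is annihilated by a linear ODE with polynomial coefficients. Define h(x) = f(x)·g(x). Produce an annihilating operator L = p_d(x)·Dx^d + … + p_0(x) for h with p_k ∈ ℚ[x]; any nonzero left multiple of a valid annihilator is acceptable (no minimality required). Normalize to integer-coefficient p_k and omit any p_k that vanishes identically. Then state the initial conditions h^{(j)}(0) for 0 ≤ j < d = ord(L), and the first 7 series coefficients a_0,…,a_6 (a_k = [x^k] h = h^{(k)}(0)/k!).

L = 64 + 20·Dx^2 + Dx^4  (order 4).
h: a_k = 0, -18, 0, 36, 0, -132/5, 0, …
ICs: h(0) = 0, h′(0) = -18, h′′(0) = 0, h′′′(0) = 216.

f: a_k = 0, 6, 0, -9, 0, 81/20, 0, …
g: a_k = -3, 0, 3/2, 0, -1/8, 0, 1/240, …
f·g: L₀ = L_f ⊗_s L_g, ord ≤ 2·2.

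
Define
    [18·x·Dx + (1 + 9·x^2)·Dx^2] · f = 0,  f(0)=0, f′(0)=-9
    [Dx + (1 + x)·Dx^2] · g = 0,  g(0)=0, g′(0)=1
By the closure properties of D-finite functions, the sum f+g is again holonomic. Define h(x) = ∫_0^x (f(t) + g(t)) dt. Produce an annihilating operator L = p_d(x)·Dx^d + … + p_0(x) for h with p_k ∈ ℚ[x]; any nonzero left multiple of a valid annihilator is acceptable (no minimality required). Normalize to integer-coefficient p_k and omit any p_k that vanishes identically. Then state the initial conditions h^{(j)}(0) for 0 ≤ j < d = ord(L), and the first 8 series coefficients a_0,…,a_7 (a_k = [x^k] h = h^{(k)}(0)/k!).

f: a_k = 0, -9, 0, 27, 0, -729/5, 0, 6561/7, …
g: a_k = 0, 1, -1/2, 1/3, -1/4, 1/5, -1/6, 1/7, …
h₀=f+g: left-lcm gives L₀, ord ≤ 4.
∫: right-multiply L₀ by Dx.
L = (-18 - 54·x + 486·x^2 + 162·x^3)·Dx^2 + (-20 - 36·x + 432·x^2 + 972·x^3 + 324·x^4)·Dx^3 + (-1 + 17·x + 18·x^2 + 162·x^3 + 243·x^4 + 81·x^5)·Dx^4  (order 4).
h: a_k = 0, 0, -4, -1/6, 41/6, -1/20, -364/15, -1/42, …
ICs: h(0) = 0, h′(0) = 0, h′′(0) = -8, h′′′(0) = -1.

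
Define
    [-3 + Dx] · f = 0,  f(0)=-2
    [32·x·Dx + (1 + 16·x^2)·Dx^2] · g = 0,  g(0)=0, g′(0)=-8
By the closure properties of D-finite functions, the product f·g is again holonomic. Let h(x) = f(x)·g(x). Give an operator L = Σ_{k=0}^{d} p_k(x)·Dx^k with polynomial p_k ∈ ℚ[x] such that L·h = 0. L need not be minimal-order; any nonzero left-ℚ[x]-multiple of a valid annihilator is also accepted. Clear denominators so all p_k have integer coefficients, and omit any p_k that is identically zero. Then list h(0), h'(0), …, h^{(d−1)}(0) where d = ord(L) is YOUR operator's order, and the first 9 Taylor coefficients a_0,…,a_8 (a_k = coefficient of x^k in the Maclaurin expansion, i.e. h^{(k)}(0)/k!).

L = (9 - 96·x + 144·x^2) + (-6 + 32·x - 96·x^2)·Dx + (1 + 16·x^2)·Dx^2  (order 2).
h: a_k = 0, 16, 48, -40/3, -184, 2446/5, 2106, -208169/35, -859821/35, …
ICs: h(0) = 0, h′(0) = 16.

f: a_k = -2, -6, -9, -9, -27/4, -81/20, -81/40, -243/280, -729/2240, …
g: a_k = 0, -8, 0, 128/3, 0, -2048/5, 0, 32768/7, 0, …
L₀ := L_f ⊗_s L_g (sym. prod.), ord ≤ 2.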